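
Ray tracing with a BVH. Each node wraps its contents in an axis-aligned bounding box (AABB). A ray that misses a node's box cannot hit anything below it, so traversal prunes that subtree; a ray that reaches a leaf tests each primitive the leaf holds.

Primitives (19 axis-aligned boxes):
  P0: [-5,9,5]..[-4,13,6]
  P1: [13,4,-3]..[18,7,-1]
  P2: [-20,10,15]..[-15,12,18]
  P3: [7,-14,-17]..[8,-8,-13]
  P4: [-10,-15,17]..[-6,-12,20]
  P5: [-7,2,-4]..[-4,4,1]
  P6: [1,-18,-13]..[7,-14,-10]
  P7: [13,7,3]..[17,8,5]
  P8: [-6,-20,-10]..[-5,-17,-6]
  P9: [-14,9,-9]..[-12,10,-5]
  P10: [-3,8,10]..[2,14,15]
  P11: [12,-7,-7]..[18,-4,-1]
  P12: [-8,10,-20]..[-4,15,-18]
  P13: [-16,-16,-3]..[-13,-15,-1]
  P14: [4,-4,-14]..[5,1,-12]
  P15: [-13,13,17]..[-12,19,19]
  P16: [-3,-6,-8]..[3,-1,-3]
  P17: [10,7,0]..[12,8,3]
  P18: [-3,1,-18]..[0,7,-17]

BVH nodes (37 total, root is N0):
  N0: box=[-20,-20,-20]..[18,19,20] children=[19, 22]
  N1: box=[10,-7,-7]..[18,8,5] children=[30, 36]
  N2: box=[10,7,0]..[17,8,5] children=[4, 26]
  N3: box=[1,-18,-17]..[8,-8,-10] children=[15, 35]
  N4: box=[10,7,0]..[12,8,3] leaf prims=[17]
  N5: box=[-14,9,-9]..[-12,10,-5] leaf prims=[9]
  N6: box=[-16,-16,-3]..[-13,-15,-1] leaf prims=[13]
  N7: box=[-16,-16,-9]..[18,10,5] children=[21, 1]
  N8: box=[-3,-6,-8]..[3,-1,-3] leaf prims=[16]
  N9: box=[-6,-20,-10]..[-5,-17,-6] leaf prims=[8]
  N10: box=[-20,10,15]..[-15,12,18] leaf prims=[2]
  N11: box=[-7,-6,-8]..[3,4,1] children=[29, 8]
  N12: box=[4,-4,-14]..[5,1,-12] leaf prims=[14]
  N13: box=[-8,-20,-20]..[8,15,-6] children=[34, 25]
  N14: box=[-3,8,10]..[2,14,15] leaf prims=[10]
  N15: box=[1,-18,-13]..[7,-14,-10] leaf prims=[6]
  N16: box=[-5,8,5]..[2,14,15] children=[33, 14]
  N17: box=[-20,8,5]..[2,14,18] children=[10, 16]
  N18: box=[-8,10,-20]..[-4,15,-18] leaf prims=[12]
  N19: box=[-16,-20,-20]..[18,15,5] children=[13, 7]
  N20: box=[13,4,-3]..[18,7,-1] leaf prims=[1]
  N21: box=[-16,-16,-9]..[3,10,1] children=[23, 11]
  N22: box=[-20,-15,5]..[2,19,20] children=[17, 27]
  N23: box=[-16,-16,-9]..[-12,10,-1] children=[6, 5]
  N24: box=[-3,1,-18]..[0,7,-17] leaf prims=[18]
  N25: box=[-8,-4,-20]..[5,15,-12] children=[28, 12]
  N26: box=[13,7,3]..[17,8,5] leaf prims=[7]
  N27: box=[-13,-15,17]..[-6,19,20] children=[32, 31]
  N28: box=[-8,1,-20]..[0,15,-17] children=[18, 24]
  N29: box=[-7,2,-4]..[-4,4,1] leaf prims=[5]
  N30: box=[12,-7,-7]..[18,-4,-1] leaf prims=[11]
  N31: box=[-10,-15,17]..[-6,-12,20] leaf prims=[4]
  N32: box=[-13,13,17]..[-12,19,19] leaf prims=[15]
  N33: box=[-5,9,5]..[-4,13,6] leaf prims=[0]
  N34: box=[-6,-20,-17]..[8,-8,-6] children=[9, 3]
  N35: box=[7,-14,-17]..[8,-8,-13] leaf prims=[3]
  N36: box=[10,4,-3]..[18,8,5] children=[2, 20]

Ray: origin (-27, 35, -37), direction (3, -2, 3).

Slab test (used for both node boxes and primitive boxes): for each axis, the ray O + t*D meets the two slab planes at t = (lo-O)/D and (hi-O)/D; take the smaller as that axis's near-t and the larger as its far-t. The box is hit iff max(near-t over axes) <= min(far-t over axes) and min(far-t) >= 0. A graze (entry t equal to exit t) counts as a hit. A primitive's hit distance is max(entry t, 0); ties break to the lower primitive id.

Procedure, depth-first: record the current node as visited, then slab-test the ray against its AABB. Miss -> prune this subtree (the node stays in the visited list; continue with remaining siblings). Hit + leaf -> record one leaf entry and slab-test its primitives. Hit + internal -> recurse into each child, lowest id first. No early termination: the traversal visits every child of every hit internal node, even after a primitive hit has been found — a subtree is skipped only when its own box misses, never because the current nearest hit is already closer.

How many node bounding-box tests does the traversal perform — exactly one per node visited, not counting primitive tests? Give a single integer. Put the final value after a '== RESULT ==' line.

Traverse from the root:
N0 x:[7/3,15] y:[8,55/2] z:[17/3,19] -> hit [8,15], descend [19, 22]
  N19 x:[11/3,15] y:[10,55/2] z:[17/3,14] -> hit [10,14], descend [7, 13]
    N7 x:[11/3,15] y:[25/2,51/2] z:[28/3,14] -> hit [25/2,14], descend [1, 21]
      N1 x:[37/3,15] y:[27/2,21] z:[10,14] -> hit [27/2,14], descend [30, 36]
        N30 x:[13,15] y:[39/2,21] z:[10,12] -> miss, prune
        N36 x:[37/3,15] y:[27/2,31/2] z:[34/3,14] -> hit [27/2,14], descend [2, 20]
          N2 x:[37/3,44/3] y:[27/2,14] z:[37/3,14] -> hit [27/2,14], descend [4, 26]
            N4 x:[37/3,13] y:[27/2,14] z:[37/3,40/3] -> miss, prune
            N26 x:[40/3,44/3] y:[27/2,14] z:[40/3,14] -> hit [27/2,14] leaf, test {P7@t=27/2}
          N20 x:[40/3,15] y:[14,31/2] z:[34/3,12] -> miss, prune
      N21 x:[11/3,10] y:[25/2,51/2] z:[28/3,38/3] -> miss, prune
    N13 x:[19/3,35/3] y:[10,55/2] z:[17/3,31/3] -> hit [10,31/3], descend [25, 34]
      N25 x:[19/3,32/3] y:[10,39/2] z:[17/3,25/3] -> miss, prune
      N34 x:[7,35/3] y:[43/2,55/2] z:[20/3,31/3] -> miss, prune
  N22 x:[7/3,29/3] y:[8,25] z:[14,19] -> miss, prune

order=[0, 19, 7, 1, 30, 36, 2, 4, 26, 20, 21, 13, 25, 34, 22]  |boxes|=15  |leaves|=1  hit=P7

== RESULT ==
15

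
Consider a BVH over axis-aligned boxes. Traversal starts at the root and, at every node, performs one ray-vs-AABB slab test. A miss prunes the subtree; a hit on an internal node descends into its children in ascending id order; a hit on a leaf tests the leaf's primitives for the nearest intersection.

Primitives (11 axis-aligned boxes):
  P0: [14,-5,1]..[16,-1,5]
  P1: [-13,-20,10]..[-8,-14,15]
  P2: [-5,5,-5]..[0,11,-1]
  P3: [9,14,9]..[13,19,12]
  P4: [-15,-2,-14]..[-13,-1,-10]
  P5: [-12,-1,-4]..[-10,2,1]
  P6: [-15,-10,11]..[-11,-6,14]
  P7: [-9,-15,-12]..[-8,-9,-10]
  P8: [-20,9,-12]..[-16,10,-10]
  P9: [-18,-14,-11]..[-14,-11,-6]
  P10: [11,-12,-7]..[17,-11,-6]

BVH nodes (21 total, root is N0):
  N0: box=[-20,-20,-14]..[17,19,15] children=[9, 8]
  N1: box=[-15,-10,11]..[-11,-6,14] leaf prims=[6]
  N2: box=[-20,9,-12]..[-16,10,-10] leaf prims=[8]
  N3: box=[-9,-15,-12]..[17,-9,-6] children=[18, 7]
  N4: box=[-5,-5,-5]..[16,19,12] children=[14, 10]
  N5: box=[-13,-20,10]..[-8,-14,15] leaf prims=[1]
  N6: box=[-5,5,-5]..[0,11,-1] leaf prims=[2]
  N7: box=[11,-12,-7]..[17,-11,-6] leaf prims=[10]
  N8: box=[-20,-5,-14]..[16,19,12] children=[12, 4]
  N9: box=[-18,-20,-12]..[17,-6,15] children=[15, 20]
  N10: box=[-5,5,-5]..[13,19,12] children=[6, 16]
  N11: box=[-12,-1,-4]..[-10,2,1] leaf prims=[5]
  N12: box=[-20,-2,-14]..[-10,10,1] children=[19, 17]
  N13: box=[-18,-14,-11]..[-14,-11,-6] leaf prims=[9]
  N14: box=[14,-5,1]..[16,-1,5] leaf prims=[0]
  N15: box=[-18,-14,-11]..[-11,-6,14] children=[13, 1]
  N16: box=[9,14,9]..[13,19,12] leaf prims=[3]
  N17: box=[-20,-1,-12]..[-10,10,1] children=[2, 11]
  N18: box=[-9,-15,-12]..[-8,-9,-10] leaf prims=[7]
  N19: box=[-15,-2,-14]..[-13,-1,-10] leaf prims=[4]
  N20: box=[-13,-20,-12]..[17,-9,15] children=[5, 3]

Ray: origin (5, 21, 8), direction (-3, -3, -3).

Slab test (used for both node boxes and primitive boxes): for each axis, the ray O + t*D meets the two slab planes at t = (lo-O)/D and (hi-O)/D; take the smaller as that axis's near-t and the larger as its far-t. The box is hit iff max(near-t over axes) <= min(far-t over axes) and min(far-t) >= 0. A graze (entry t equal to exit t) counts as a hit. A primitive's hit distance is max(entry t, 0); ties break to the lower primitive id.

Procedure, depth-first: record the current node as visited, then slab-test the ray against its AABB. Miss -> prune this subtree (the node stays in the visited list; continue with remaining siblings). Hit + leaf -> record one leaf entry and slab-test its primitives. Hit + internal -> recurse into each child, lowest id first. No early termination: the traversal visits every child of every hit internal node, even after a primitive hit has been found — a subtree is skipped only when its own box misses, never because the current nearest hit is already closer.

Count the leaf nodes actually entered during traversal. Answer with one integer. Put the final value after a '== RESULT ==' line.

Walk:
N0 x:[-4,25/3] y:[2/3,41/3] z:[-7/3,22/3] -> hit [2/3,22/3], descend [8, 9]
  N8 x:[-11/3,25/3] y:[2/3,26/3] z:[-4/3,22/3] -> hit [2/3,22/3], descend [4, 12]
    N4 x:[-11/3,10/3] y:[2/3,26/3] z:[-4/3,13/3] -> hit [2/3,10/3], descend [10, 14]
      N10 x:[-8/3,10/3] y:[2/3,16/3] z:[-4/3,13/3] -> hit [2/3,10/3], descend [6, 16]
        N6 x:[5/3,10/3] y:[10/3,16/3] z:[3,13/3] -> hit [10/3,10/3] leaf, test {P2@t=10/3}
        N16 x:[-8/3,-4/3] y:[2/3,7/3] z:[-4/3,-1/3] -> miss, prune
      N14 x:[-11/3,-3] y:[22/3,26/3] z:[1,7/3] -> miss, prune
    N12 x:[5,25/3] y:[11/3,23/3] z:[7/3,22/3] -> hit [5,22/3], descend [17, 19]
      N17 x:[5,25/3] y:[11/3,22/3] z:[7/3,20/3] -> hit [5,20/3], descend [2, 11]
        N2 x:[7,25/3] y:[11/3,4] z:[6,20/3] -> miss, prune
        N11 x:[5,17/3] y:[19/3,22/3] z:[7/3,4] -> miss, prune
      N19 x:[6,20/3] y:[22/3,23/3] z:[6,22/3] -> miss, prune
  N9 x:[-4,23/3] y:[9,41/3] z:[-7/3,20/3] -> miss, prune

Summary -> nodes [0, 8, 4, 10, 6, 16, 14, 12, 17, 2, 11, 19, 9]; box-tests=13; leaf-entries=1; first=P2

== RESULT ==
1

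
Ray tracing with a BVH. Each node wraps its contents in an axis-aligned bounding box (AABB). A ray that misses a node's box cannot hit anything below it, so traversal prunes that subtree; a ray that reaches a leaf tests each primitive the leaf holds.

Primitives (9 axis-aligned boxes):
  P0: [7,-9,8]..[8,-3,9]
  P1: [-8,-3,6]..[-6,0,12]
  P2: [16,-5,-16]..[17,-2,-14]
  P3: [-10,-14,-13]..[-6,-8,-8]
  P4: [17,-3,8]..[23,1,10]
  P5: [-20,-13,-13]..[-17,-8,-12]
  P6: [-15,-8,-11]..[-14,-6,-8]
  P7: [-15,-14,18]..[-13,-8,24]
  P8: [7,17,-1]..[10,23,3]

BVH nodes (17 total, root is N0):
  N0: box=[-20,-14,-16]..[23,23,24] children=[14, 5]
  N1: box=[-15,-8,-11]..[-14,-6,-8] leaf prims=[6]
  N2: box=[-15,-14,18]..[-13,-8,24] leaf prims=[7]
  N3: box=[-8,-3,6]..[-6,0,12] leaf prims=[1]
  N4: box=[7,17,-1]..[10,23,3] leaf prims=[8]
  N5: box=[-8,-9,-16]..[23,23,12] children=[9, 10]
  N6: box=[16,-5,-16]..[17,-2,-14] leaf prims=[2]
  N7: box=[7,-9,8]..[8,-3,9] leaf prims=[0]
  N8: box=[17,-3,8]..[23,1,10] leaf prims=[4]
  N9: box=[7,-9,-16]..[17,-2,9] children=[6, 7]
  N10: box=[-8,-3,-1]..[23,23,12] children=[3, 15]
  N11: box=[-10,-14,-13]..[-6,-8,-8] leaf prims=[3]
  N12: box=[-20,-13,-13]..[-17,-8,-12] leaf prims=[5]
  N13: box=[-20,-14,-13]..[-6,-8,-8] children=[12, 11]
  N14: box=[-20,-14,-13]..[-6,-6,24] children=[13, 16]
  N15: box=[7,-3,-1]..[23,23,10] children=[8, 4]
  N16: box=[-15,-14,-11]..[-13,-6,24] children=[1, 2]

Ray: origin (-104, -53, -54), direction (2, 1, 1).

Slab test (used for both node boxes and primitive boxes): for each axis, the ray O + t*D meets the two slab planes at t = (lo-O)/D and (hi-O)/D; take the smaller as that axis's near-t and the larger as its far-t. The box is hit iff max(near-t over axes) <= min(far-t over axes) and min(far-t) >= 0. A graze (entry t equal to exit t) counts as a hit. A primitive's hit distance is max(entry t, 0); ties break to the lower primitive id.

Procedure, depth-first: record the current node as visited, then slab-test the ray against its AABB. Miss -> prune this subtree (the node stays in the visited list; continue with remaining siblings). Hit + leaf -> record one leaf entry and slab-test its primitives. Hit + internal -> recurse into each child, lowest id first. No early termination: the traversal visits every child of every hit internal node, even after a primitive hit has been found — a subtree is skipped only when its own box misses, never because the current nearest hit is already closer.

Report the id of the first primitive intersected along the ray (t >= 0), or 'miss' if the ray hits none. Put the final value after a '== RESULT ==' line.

Traverse from the root:
N0 x:[42,127/2] y:[39,76] z:[38,78] -> hit [42,127/2], descend [5, 14]
  N5 x:[48,127/2] y:[44,76] z:[38,66] -> hit [48,127/2], descend [9, 10]
    N9 x:[111/2,121/2] y:[44,51] z:[38,63] -> miss, prune
    N10 x:[48,127/2] y:[50,76] z:[53,66] -> hit [53,127/2], descend [3, 15]
      N3 x:[48,49] y:[50,53] z:[60,66] -> miss, prune
      N15 x:[111/2,127/2] y:[50,76] z:[53,64] -> hit [111/2,127/2], descend [4, 8]
        N4 x:[111/2,57] y:[70,76] z:[53,57] -> miss, prune
        N8 x:[121/2,127/2] y:[50,54] z:[62,64] -> miss, prune
  N14 x:[42,49] y:[39,47] z:[41,78] -> hit [42,47], descend [13, 16]
    N13 x:[42,49] y:[39,45] z:[41,46] -> hit [42,45], descend [11, 12]
      N11 x:[47,49] y:[39,45] z:[41,46] -> miss, prune
      N12 x:[42,87/2] y:[40,45] z:[41,42] -> hit [42,42] leaf, test {P5@t=42}
    N16 x:[89/2,91/2] y:[39,47] z:[43,78] -> hit [89/2,91/2], descend [1, 2]
      N1 x:[89/2,45] y:[45,47] z:[43,46] -> hit [45,45] leaf, test {P6@t=45}
      N2 x:[89/2,91/2] y:[39,45] z:[72,78] -> miss, prune

15 AABB tests over nodes [0, 5, 9, 10, 3, 15, 4, 8, 14, 13, 11, 12, 16, 1, 2]; 2 leaves entered; closest P5.

== RESULT ==
5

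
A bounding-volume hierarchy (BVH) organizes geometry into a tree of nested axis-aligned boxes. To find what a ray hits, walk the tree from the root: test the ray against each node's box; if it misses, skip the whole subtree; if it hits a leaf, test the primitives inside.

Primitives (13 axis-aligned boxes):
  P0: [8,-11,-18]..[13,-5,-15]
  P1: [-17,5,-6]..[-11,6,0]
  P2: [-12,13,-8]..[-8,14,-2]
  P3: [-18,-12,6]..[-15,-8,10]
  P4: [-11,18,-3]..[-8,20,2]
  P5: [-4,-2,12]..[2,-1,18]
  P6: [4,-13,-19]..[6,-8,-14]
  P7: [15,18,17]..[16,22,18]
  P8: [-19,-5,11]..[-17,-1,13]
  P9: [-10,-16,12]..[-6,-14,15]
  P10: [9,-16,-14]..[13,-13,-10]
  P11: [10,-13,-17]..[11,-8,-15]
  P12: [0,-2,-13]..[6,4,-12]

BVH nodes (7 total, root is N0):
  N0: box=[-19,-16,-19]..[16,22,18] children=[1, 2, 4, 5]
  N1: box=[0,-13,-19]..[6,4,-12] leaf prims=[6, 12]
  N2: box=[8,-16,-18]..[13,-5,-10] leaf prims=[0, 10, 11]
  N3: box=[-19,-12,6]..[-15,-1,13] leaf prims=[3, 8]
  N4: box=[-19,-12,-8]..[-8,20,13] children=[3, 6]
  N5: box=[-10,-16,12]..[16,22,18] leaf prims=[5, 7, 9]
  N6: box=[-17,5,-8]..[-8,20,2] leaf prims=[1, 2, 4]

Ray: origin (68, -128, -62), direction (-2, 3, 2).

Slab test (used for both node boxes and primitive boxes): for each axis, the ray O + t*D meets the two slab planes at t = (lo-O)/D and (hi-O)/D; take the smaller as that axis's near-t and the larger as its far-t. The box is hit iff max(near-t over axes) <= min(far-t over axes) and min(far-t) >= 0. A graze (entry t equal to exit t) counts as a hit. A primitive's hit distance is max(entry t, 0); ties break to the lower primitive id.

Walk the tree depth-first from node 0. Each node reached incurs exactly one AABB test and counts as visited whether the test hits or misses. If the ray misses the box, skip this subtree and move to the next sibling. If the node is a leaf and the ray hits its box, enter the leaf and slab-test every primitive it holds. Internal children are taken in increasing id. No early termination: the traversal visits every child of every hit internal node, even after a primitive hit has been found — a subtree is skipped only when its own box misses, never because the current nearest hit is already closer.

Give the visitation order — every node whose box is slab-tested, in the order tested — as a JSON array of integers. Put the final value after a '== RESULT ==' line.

Traverse from the root:
N0 x:[26,87/2] y:[112/3,50] z:[43/2,40] -> hit [112/3,40], descend [1, 2, 4, 5]
  N1 x:[31,34] y:[115/3,44] z:[43/2,25] -> miss, prune
  N2 x:[55/2,30] y:[112/3,41] z:[22,26] -> miss, prune
  N4 x:[38,87/2] y:[116/3,148/3] z:[27,75/2] -> miss, prune
  N5 x:[26,39] y:[112/3,50] z:[37,40] -> hit [112/3,39] leaf, test {P5(miss), P7(miss), P9@t=112/3}

Visited [0, 1, 2, 4, 5]. Tests: 5 box, 1 leaf. Nearest: P9.

== RESULT ==
[0, 1, 2, 4, 5]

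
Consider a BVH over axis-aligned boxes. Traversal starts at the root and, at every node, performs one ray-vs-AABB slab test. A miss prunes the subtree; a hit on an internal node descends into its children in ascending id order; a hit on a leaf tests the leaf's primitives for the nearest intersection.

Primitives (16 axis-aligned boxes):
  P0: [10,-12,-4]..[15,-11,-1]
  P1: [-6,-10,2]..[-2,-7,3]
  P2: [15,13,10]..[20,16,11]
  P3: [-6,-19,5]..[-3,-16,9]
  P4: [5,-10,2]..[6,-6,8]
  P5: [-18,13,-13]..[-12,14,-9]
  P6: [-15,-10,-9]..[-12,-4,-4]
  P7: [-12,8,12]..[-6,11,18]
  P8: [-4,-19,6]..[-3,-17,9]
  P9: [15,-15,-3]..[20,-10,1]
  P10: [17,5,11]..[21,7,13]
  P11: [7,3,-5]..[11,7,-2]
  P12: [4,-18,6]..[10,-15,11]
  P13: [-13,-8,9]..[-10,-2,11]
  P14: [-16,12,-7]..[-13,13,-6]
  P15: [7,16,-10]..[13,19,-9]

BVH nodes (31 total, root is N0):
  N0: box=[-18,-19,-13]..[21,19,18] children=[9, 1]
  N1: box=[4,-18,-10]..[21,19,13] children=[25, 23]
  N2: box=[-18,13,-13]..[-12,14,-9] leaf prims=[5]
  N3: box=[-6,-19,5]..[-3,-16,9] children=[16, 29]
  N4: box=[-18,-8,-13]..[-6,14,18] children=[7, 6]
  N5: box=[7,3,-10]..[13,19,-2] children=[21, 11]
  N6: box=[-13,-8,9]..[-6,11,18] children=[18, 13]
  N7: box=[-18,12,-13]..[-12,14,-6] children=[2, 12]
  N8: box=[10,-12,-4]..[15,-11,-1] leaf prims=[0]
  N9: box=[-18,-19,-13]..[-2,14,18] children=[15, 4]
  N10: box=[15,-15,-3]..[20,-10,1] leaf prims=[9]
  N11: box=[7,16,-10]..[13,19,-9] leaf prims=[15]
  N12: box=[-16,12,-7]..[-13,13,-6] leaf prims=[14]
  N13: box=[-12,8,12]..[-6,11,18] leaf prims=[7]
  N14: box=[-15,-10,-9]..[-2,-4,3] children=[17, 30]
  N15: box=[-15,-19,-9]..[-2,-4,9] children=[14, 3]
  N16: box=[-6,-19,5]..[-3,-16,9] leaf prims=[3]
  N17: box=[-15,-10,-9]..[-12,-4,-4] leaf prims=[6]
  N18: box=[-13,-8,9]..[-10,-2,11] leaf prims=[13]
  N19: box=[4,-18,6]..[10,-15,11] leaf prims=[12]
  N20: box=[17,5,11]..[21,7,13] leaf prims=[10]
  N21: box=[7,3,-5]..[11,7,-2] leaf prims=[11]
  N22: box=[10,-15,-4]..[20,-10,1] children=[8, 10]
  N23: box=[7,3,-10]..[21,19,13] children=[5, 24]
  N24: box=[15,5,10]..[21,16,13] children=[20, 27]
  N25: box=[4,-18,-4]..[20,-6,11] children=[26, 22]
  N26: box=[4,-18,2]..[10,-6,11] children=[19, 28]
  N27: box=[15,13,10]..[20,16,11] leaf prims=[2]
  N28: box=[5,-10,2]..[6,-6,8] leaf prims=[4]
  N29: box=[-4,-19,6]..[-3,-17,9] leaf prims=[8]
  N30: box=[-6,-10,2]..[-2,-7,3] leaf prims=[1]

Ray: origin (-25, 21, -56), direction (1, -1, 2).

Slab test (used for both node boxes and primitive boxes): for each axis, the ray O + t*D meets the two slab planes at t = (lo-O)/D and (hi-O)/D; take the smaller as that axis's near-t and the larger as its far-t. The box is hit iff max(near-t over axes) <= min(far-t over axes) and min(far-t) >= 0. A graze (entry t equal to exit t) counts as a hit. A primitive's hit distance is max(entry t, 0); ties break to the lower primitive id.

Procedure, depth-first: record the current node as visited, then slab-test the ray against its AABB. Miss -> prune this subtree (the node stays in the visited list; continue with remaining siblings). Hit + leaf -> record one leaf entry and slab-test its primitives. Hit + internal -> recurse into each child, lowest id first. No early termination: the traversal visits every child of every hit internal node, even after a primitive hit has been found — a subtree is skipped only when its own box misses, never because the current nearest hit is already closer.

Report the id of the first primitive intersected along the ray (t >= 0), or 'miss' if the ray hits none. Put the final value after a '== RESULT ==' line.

Walk:
N0 x:[7,46] y:[2,40] z:[43/2,37] -> hit [43/2,37], descend [1, 9]
  N1 x:[29,46] y:[2,39] z:[23,69/2] -> hit [29,69/2], descend [23, 25]
    N23 x:[32,46] y:[2,18] z:[23,69/2] -> miss, prune
    N25 x:[29,45] y:[27,39] z:[26,67/2] -> hit [29,67/2], descend [22, 26]
      N22 x:[35,45] y:[31,36] z:[26,57/2] -> miss, prune
      N26 x:[29,35] y:[27,39] z:[29,67/2] -> hit [29,67/2], descend [19, 28]
        N19 x:[29,35] y:[36,39] z:[31,67/2] -> miss, prune
        N28 x:[30,31] y:[27,31] z:[29,32] -> hit [30,31] leaf, test {P4@t=30}
  N9 x:[7,23] y:[7,40] z:[43/2,37] -> hit [43/2,23], descend [4, 15]
    N4 x:[7,19] y:[7,29] z:[43/2,37] -> miss, prune
    N15 x:[10,23] y:[25,40] z:[47/2,65/2] -> miss, prune

order=[0, 1, 23, 25, 22, 26, 19, 28, 9, 4, 15]  |boxes|=11  |leaves|=1  hit=P4

== RESULT ==
4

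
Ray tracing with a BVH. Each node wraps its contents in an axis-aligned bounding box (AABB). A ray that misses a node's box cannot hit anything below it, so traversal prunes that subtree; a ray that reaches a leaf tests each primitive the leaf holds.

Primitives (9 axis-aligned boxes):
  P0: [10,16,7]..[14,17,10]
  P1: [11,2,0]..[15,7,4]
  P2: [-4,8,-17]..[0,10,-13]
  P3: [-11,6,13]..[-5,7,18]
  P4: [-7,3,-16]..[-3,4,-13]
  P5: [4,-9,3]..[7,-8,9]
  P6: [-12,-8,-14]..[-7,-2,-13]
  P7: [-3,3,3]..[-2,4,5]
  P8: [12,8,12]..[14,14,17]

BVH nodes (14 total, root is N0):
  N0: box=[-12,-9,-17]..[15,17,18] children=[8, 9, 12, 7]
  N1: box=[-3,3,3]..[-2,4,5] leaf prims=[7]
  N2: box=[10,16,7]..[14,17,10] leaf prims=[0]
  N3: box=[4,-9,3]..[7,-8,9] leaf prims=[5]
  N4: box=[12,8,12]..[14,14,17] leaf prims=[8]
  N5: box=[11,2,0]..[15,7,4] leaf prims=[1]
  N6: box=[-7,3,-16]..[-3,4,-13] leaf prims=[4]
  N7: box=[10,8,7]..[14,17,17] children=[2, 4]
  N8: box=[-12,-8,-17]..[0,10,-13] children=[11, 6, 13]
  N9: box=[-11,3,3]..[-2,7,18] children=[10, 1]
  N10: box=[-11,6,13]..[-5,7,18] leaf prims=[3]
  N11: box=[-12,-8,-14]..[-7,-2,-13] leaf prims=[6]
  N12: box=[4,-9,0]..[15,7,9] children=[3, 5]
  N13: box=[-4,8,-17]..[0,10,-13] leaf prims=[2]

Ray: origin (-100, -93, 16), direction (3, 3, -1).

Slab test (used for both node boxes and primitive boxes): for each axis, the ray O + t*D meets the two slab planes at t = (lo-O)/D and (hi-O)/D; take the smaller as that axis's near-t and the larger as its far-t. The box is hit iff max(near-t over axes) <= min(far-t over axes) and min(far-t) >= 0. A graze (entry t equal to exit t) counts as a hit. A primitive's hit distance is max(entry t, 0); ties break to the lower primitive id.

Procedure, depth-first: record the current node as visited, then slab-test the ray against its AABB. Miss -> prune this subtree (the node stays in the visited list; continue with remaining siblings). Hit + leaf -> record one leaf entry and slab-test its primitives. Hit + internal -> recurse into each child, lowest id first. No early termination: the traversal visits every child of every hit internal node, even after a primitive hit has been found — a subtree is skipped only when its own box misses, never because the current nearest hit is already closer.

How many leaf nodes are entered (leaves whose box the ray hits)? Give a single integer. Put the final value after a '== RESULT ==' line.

Walk:
N0 x:[88/3,115/3] y:[28,110/3] z:[-2,33] -> hit [88/3,33], descend [7, 8, 9, 12]
  N7 x:[110/3,38] y:[101/3,110/3] z:[-1,9] -> miss, prune
  N8 x:[88/3,100/3] y:[85/3,103/3] z:[29,33] -> hit [88/3,33], descend [6, 11, 13]
    N6 x:[31,97/3] y:[32,97/3] z:[29,32] -> hit [32,32] leaf, test {P4@t=32}
    N11 x:[88/3,31] y:[85/3,91/3] z:[29,30] -> hit [88/3,30] leaf, test {P6@t=88/3}
    N13 x:[32,100/3] y:[101/3,103/3] z:[29,33] -> miss, prune
  N9 x:[89/3,98/3] y:[32,100/3] z:[-2,13] -> miss, prune
  N12 x:[104/3,115/3] y:[28,100/3] z:[7,16] -> miss, prune

8 AABB tests over nodes [0, 7, 8, 6, 11, 13, 9, 12]; 2 leaves entered; closest P6.

== RESULT ==
2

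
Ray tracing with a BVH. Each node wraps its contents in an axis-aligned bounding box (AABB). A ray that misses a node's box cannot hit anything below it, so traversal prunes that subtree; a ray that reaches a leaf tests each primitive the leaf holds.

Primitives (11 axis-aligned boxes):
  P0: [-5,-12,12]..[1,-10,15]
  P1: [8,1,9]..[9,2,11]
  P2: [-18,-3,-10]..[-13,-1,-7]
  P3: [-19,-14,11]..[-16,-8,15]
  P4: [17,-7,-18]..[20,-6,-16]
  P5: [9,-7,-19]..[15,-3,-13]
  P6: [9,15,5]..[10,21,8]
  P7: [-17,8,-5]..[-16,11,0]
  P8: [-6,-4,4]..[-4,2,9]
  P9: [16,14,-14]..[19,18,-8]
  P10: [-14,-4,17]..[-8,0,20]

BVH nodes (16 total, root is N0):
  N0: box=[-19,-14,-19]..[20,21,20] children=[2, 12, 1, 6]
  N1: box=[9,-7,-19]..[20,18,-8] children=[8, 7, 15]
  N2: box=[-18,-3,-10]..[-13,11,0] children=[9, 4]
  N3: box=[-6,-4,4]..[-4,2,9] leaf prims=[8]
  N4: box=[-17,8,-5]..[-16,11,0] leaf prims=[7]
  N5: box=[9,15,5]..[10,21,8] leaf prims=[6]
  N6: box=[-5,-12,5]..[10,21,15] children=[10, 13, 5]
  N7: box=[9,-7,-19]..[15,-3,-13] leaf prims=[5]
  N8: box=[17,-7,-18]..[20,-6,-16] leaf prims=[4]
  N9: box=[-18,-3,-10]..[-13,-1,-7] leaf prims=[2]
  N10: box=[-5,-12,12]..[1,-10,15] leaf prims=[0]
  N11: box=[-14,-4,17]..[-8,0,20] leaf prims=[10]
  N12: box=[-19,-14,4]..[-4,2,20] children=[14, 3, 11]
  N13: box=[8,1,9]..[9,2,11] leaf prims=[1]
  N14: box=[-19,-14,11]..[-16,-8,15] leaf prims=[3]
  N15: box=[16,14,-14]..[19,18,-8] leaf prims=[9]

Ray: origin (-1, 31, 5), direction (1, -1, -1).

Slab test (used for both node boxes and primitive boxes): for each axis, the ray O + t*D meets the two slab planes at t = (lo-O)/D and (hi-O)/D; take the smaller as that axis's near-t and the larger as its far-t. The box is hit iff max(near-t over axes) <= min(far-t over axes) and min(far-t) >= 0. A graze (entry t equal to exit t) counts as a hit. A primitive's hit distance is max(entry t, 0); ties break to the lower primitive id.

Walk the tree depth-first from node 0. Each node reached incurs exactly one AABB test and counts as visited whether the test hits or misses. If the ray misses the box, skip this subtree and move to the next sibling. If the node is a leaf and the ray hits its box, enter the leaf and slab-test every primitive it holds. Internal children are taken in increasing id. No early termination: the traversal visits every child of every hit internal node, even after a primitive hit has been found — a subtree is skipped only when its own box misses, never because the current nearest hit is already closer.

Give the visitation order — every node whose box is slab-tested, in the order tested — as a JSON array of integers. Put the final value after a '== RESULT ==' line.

Trace the traversal:
N0 x:[-18,21] y:[10,45] z:[-15,24] -> hit [10,21], descend [1, 2, 6, 12]
  N1 x:[10,21] y:[13,38] z:[13,24] -> hit [13,21], descend [7, 8, 15]
    N7 x:[10,16] y:[34,38] z:[18,24] -> miss, prune
    N8 x:[18,21] y:[37,38] z:[21,23] -> miss, prune
    N15 x:[17,20] y:[13,17] z:[13,19] -> hit [17,17] leaf, test {P9@t=17}
  N2 x:[-17,-12] y:[20,34] z:[5,15] -> miss, prune
  N6 x:[-4,11] y:[10,43] z:[-10,0] -> miss, prune
  N12 x:[-18,-3] y:[29,45] z:[-15,1] -> miss, prune

8 AABB tests over nodes [0, 1, 7, 8, 15, 2, 6, 12]; 1 leaf entered; closest P9.

== RESULT ==
[0, 1, 7, 8, 15, 2, 6, 12]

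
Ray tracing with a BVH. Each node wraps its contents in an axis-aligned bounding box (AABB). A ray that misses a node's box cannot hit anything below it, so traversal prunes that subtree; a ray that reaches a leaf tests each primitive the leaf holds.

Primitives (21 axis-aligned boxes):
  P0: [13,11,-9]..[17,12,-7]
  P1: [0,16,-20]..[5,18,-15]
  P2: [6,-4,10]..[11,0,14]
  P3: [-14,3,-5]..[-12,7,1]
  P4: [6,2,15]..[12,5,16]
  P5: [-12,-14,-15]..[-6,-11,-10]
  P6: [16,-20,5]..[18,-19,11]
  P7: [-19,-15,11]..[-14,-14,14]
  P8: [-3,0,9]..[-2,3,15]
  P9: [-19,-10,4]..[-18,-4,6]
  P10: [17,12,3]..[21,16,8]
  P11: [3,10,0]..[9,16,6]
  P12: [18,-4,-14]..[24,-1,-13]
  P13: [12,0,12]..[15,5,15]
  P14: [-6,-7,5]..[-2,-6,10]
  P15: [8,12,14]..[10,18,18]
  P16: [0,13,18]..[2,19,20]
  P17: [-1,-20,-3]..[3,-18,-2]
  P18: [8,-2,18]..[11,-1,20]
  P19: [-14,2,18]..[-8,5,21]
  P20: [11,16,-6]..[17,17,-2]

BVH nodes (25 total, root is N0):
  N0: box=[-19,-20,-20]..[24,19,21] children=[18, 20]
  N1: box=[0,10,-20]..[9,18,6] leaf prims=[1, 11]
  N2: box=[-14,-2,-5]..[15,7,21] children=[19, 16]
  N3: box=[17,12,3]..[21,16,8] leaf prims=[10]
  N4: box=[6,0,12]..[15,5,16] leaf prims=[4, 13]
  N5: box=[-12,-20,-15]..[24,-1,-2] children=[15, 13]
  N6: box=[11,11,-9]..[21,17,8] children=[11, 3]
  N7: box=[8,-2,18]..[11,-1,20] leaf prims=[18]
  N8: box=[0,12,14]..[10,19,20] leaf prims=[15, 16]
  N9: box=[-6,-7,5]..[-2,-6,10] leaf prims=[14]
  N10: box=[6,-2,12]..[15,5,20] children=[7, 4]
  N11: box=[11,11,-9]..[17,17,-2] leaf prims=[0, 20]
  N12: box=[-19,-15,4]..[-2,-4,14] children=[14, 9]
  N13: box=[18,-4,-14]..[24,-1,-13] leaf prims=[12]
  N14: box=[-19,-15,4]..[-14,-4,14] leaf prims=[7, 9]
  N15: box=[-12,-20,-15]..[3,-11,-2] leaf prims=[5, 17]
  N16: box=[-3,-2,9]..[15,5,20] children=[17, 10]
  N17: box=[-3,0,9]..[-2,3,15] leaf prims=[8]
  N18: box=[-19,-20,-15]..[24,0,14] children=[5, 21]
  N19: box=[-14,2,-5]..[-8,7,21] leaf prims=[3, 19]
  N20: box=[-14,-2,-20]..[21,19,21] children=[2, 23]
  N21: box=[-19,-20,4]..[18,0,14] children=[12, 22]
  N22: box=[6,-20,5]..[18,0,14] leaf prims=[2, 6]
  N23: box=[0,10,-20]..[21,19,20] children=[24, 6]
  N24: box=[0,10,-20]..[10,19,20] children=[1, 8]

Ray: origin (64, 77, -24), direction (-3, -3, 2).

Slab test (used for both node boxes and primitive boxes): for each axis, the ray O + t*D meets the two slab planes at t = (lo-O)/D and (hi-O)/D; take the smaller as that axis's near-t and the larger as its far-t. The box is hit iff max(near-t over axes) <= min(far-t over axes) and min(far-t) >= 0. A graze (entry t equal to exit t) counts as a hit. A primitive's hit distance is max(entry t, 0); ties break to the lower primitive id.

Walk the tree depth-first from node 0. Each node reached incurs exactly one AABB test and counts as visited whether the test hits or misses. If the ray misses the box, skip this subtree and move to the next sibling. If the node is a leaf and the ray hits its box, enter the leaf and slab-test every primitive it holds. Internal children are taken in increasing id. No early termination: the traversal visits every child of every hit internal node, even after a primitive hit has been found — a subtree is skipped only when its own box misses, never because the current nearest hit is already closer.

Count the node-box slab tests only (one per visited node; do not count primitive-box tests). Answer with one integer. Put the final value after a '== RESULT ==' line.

Trace the traversal:
N0 x:[40/3,83/3] y:[58/3,97/3] z:[2,45/2] -> hit [58/3,45/2], descend [18, 20]
  N18 x:[40/3,83/3] y:[77/3,97/3] z:[9/2,19] -> miss, prune
  N20 x:[43/3,26] y:[58/3,79/3] z:[2,45/2] -> hit [58/3,45/2], descend [2, 23]
    N2 x:[49/3,26] y:[70/3,79/3] z:[19/2,45/2] -> miss, prune
    N23 x:[43/3,64/3] y:[58/3,67/3] z:[2,22] -> hit [58/3,64/3], descend [6, 24]
      N6 x:[43/3,53/3] y:[20,22] z:[15/2,16] -> miss, prune
      N24 x:[18,64/3] y:[58/3,67/3] z:[2,22] -> hit [58/3,64/3], descend [1, 8]
        N1 x:[55/3,64/3] y:[59/3,67/3] z:[2,15] -> miss, prune
        N8 x:[18,64/3] y:[58/3,65/3] z:[19,22] -> hit [58/3,64/3] leaf, test {P15(miss), P16@t=21}

Visited [0, 18, 20, 2, 23, 6, 24, 1, 8]. Tests: 9 box, 1 leaf. Nearest: P16.

== RESULT ==
9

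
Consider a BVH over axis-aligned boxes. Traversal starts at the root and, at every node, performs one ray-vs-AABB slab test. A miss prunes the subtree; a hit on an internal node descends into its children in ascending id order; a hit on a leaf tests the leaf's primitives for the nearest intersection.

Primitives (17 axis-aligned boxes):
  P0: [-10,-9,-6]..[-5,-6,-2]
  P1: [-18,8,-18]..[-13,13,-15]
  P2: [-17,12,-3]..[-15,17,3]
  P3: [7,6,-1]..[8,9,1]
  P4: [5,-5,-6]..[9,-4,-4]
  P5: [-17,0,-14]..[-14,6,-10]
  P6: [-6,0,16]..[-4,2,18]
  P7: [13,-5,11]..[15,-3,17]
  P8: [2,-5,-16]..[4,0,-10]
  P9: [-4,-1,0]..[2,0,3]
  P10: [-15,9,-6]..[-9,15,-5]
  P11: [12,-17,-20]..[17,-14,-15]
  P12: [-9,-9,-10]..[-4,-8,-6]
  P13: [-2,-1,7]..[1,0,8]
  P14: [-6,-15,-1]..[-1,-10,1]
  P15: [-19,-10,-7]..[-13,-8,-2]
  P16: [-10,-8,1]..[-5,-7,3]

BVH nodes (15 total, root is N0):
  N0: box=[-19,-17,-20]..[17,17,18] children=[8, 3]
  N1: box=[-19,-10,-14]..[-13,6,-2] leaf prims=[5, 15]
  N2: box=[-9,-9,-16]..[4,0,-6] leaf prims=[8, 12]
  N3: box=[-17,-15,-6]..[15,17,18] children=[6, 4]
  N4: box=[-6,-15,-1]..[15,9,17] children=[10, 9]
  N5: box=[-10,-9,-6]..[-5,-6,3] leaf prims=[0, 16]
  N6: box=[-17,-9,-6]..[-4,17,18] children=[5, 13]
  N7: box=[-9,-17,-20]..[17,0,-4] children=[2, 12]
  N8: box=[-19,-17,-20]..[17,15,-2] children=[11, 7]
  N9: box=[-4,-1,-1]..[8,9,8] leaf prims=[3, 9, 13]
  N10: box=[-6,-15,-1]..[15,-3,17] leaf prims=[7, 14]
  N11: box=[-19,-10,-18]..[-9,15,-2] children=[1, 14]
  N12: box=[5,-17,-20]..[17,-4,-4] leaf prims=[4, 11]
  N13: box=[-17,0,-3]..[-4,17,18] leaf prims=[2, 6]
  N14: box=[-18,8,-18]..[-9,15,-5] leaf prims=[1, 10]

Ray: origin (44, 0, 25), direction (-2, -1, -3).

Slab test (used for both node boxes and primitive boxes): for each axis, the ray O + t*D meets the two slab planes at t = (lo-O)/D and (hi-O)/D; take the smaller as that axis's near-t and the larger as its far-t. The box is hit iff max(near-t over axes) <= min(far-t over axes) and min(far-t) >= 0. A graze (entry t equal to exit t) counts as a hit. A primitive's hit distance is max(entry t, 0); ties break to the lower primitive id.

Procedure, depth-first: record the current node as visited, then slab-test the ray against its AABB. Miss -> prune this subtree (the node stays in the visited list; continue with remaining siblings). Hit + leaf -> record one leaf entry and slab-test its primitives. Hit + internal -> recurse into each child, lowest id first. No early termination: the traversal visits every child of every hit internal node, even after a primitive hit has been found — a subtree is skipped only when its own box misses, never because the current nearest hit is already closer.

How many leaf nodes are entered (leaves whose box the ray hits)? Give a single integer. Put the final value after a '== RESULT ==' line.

Traverse from the root:
N0 x:[27/2,63/2] y:[-17,17] z:[7/3,15] -> hit [27/2,15], descend [3, 8]
  N3 x:[29/2,61/2] y:[-17,15] z:[7/3,31/3] -> miss, prune
  N8 x:[27/2,63/2] y:[-15,17] z:[9,15] -> hit [27/2,15], descend [7, 11]
    N7 x:[27/2,53/2] y:[0,17] z:[29/3,15] -> hit [27/2,15], descend [2, 12]
      N2 x:[20,53/2] y:[0,9] z:[31/3,41/3] -> miss, prune
      N12 x:[27/2,39/2] y:[4,17] z:[29/3,15] -> hit [27/2,15] leaf, test {P4(miss), P11@t=14}
    N11 x:[53/2,63/2] y:[-15,10] z:[9,43/3] -> miss, prune

order=[0, 3, 8, 7, 2, 12, 11]  |boxes|=7  |leaves|=1  hit=P11

== RESULT ==
1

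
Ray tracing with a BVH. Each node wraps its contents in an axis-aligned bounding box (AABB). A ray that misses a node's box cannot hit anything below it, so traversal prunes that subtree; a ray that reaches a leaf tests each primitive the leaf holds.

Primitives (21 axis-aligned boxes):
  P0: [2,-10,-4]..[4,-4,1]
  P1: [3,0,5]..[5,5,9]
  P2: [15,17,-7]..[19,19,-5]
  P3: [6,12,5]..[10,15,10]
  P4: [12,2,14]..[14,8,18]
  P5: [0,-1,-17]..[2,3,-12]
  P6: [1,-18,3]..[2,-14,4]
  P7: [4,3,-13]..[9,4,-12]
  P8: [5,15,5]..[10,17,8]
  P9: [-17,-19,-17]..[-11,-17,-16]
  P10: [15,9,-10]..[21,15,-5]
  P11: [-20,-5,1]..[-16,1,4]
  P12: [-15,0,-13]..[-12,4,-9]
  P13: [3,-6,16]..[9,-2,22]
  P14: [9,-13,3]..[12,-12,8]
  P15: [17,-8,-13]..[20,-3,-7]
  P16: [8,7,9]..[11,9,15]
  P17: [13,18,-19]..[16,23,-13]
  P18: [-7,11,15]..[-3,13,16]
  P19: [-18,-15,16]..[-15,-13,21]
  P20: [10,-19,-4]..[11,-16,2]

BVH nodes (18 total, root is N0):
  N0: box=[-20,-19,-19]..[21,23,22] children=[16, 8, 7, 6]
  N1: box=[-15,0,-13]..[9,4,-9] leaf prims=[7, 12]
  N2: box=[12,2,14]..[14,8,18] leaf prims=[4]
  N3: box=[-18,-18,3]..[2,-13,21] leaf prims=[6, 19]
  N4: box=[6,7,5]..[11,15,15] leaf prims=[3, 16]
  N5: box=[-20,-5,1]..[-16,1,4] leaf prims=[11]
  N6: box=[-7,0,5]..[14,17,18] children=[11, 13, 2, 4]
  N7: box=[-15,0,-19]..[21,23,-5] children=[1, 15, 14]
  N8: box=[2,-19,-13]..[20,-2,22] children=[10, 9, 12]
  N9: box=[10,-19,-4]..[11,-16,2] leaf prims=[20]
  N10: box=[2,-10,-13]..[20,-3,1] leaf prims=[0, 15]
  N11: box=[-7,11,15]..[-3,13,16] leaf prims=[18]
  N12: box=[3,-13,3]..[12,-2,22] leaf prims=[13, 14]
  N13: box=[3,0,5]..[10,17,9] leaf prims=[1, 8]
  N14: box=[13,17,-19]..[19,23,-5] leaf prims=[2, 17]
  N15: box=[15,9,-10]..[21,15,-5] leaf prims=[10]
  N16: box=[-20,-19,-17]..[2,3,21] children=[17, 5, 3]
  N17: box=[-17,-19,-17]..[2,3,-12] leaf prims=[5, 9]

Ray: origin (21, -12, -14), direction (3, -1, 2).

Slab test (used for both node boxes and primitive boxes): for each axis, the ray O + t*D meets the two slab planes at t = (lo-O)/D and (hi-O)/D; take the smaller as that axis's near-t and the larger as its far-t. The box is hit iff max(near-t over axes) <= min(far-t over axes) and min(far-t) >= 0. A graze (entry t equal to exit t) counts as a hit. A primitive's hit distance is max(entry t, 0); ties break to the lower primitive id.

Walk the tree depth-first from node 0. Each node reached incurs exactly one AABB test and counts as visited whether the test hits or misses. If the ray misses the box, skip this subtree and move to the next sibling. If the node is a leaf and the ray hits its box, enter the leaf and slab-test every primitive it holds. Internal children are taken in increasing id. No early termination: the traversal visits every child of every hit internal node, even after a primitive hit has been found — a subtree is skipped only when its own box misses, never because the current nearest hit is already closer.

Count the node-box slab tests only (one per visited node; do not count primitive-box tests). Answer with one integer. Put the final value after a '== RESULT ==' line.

Walk:
N0 x:[-41/3,0] y:[-35,7] z:[-5/2,18] -> hit [-5/2,0], descend [6, 7, 8, 16]
  N6 x:[-28/3,-7/3] y:[-29,-12] z:[19/2,16] -> miss, prune
  N7 x:[-12,0] y:[-35,-12] z:[-5/2,9/2] -> miss, prune
  N8 x:[-19/3,-1/3] y:[-10,7] z:[1/2,18] -> miss, prune
  N16 x:[-41/3,-19/3] y:[-15,7] z:[-3/2,35/2] -> miss, prune

Visited [0, 6, 7, 8, 16]. Tests: 5 box, 0 leaf. Nearest: miss.

== RESULT ==
5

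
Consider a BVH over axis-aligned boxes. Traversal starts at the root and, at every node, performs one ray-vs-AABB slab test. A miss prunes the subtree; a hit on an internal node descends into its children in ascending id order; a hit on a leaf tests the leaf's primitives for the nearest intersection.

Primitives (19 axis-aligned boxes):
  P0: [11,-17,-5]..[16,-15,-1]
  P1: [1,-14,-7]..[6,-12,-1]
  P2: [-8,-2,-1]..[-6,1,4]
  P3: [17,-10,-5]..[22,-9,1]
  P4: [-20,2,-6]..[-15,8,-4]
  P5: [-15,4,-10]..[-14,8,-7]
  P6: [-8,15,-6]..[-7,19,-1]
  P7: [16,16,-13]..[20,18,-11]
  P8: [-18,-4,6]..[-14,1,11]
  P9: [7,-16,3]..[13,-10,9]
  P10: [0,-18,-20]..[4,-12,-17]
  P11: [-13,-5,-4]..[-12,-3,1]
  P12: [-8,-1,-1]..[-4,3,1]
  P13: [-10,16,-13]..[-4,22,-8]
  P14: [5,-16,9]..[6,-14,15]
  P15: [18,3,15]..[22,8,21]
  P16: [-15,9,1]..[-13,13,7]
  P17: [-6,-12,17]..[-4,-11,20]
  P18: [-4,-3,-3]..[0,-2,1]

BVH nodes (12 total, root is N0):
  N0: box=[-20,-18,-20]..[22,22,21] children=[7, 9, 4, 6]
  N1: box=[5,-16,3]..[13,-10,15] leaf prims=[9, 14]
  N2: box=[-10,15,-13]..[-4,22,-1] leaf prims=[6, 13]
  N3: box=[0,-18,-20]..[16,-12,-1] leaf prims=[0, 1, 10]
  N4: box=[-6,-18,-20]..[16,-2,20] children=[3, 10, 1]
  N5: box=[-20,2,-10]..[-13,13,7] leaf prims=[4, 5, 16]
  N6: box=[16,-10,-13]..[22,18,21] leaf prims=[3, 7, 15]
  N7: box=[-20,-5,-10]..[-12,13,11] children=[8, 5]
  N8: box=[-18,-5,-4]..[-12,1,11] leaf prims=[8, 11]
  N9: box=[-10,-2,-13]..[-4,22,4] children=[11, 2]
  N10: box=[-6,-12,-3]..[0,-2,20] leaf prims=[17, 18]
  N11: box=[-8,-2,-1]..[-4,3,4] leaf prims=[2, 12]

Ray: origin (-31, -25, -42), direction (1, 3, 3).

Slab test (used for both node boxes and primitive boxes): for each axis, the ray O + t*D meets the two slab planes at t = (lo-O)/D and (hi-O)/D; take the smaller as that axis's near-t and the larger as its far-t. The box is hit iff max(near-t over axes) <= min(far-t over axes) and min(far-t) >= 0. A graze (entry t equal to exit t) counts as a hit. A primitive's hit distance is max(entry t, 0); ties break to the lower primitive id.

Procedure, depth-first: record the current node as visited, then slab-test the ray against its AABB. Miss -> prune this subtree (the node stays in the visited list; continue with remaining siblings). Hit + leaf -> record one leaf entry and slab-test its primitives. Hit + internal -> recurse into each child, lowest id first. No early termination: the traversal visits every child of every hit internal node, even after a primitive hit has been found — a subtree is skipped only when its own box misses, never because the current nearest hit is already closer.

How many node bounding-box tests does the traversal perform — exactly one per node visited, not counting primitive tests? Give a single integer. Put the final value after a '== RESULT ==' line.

Traverse from the root:
N0 x:[11,53] y:[7/3,47/3] z:[22/3,21] -> hit [11,47/3], descend [4, 6, 7, 9]
  N4 x:[25,47] y:[7/3,23/3] z:[22/3,62/3] -> miss, prune
  N6 x:[47,53] y:[5,43/3] z:[29/3,21] -> miss, prune
  N7 x:[11,19] y:[20/3,38/3] z:[32/3,53/3] -> hit [11,38/3], descend [5, 8]
    N5 x:[11,18] y:[9,38/3] z:[32/3,49/3] -> hit [11,38/3] leaf, test {P4(miss), P5(miss), P16(miss)}
    N8 x:[13,19] y:[20/3,26/3] z:[38/3,53/3] -> miss, prune
  N9 x:[21,27] y:[23/3,47/3] z:[29/3,46/3] -> miss, prune

Summary -> nodes [0, 4, 6, 7, 5, 8, 9]; box-tests=7; leaf-entries=1; first=miss

== RESULT ==
7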